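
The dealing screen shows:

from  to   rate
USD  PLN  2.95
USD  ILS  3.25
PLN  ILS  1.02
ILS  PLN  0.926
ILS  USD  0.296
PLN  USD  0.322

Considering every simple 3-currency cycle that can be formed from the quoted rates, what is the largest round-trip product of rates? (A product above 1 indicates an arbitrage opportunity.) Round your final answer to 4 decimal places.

0.9691

USD→ILS→PLN→USD: 3.25 × 0.926 × 0.322 = 0.96906
USD→PLN→ILS→USD: 2.95 × 1.02 × 0.296 = 0.89066
Maximum is USD→ILS→PLN→USD at 0.9691; no arbitrage — every cycle loses value.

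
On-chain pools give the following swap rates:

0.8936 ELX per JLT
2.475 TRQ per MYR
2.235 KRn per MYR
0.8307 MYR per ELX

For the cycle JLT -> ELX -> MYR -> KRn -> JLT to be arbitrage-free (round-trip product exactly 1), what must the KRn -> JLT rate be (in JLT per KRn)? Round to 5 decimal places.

Known legs of the cycle: 0.8936 × 0.8307 × 2.235 = 1.6590707172
For no arbitrage the full-cycle product must be 1, so the missing rate is 1 / 1.6590707172 ≈ 0.6027471.

0.60275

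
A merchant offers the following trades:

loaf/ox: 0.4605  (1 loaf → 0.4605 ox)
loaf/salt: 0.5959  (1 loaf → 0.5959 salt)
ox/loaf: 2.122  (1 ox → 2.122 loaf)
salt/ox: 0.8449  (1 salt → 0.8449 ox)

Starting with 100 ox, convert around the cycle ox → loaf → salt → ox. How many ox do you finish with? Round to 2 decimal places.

100 ox × 2.122 = 212.2 loaf
212.2 loaf × 0.5959 = 126.44998 salt
126.44998 salt × 0.8449 = 106.837588102 ox

106.84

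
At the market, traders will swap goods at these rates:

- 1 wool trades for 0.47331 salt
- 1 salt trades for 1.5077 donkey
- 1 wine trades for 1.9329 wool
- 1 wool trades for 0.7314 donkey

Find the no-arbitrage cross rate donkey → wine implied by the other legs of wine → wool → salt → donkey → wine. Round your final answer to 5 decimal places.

Known legs of the cycle: 1.9329 × 0.47331 × 1.5077 = 1.3793357774223
For no arbitrage the full-cycle product must be 1, so the missing rate is 1 / 1.3793357774223 ≈ 0.7249866.

0.72499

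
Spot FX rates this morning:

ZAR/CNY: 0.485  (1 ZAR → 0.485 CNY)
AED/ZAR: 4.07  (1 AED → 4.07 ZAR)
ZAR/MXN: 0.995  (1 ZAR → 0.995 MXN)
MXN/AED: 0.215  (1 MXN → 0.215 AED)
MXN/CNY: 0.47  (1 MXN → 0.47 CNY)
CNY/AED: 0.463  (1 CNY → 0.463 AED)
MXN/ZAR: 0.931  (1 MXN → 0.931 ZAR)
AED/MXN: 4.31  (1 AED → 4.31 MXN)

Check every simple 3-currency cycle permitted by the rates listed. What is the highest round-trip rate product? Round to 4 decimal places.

AED→MXN→CNY→AED: 4.31 × 0.47 × 0.463 = 0.93790
ZAR→CNY→AED→ZAR: 0.485 × 0.463 × 4.07 = 0.91394
ZAR→MXN→AED→ZAR: 0.995 × 0.215 × 4.07 = 0.87067
Maximum is AED→MXN→CNY→AED at 0.9379; no arbitrage — every cycle loses value.

0.9379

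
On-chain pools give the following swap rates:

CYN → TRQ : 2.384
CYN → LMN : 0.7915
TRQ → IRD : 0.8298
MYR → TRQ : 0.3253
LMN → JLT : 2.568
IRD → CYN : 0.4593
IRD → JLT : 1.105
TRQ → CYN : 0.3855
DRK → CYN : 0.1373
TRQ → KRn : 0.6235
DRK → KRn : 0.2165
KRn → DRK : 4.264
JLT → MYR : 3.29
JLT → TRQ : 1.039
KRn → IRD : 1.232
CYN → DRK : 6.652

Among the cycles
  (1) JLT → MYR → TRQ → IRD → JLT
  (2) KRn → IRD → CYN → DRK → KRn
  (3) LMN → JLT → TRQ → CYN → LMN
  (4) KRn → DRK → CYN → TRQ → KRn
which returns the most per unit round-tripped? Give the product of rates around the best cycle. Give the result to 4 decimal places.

0.9813

(1) 3.29 × 0.3253 × 0.8298 × 1.105 = 0.98133
(2) 1.232 × 0.4593 × 6.652 × 0.2165 = 0.81492
(3) 2.568 × 1.039 × 0.3855 × 0.7915 = 0.81412
(4) 4.264 × 0.1373 × 2.384 × 0.6235 = 0.87022
Highest is cycle (1) at 0.9813 (≤1, no arbitrage).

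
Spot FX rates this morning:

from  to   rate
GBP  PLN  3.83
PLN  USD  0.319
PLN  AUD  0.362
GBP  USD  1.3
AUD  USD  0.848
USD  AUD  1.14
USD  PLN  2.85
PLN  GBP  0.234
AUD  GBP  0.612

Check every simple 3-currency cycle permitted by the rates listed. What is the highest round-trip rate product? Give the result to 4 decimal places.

0.9070

USD→AUD→GBP→USD: 1.14 × 0.612 × 1.3 = 0.90698
USD→PLN→AUD→USD: 2.85 × 0.362 × 0.848 = 0.87488
USD→PLN→GBP→USD: 2.85 × 0.234 × 1.3 = 0.86697
AUD→GBP→PLN→AUD: 0.612 × 3.83 × 0.362 = 0.84851
Maximum is USD→AUD→GBP→USD at 0.9070; no arbitrage — every cycle loses value.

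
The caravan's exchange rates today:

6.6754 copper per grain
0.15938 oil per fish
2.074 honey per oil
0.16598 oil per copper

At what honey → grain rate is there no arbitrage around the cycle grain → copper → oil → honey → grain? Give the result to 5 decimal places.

0.43517

Known legs of the cycle: 6.6754 × 0.16598 × 2.074 = 2.297956518008
For no arbitrage the full-cycle product must be 1, so the missing rate is 1 / 2.297956518008 ≈ 0.4351692.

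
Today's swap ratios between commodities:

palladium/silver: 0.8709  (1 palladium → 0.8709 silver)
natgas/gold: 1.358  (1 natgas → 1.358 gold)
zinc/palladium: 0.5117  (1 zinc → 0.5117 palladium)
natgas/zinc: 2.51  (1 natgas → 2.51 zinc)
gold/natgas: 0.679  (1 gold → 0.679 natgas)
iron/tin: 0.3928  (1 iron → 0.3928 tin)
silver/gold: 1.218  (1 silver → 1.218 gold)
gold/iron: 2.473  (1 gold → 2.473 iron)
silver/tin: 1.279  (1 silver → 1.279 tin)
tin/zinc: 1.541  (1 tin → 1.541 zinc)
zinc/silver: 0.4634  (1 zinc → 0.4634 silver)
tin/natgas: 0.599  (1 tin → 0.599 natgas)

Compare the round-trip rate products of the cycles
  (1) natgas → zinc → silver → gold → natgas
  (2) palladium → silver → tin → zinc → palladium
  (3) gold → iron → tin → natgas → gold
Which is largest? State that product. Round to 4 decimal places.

(1) 2.51 × 0.4634 × 1.218 × 0.679 = 0.96194
(2) 0.8709 × 1.279 × 1.541 × 0.5117 = 0.87833
(3) 2.473 × 0.3928 × 0.599 × 1.358 = 0.79017
Highest is cycle (1) at 0.9619 (≤1, no arbitrage).

0.9619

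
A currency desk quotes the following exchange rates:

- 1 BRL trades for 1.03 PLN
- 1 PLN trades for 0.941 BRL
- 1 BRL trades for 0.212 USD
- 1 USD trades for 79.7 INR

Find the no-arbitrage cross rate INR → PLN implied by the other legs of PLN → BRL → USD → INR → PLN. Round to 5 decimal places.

Known legs of the cycle: 0.941 × 0.212 × 79.7 = 15.8995124
For no arbitrage the full-cycle product must be 1, so the missing rate is 1 / 15.8995124 ≈ 0.0628950.

0.06290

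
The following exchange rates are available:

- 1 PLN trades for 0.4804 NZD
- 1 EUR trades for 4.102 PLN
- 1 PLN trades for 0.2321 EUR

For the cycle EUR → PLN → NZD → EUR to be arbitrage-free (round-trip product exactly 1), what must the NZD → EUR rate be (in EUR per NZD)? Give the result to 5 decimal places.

Known legs of the cycle: 4.102 × 0.4804 = 1.9706008
For no arbitrage the full-cycle product must be 1, so the missing rate is 1 / 1.9706008 ≈ 0.5074595.

0.50746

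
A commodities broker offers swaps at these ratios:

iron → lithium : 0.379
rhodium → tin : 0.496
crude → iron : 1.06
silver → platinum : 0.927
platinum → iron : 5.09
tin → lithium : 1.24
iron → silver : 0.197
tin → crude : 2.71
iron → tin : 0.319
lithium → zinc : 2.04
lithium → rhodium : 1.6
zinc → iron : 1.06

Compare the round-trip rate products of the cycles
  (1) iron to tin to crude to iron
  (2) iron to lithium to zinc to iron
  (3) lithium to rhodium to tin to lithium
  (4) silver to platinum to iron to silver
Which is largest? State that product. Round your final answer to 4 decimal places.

(1) 0.319 × 2.71 × 1.06 = 0.91636
(2) 0.379 × 2.04 × 1.06 = 0.81955
(3) 1.6 × 0.496 × 1.24 = 0.98406
(4) 0.927 × 5.09 × 0.197 = 0.92953
Highest is cycle (3) at 0.9841 (≤1, no arbitrage).

0.9841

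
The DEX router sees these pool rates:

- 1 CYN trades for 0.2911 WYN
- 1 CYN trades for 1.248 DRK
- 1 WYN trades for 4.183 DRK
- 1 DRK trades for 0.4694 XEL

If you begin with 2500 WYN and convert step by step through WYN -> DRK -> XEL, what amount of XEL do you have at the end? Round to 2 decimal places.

2500 WYN × 4.183 = 10457.5 DRK
10457.5 DRK × 0.4694 = 4908.7505 XEL

4908.75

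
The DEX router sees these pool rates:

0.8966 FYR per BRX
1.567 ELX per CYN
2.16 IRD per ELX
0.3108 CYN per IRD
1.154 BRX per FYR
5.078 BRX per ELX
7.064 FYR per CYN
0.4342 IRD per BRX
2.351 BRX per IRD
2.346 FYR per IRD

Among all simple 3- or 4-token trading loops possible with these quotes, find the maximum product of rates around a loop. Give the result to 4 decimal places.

FYR→BRX→IRD→FYR: 1.154 × 0.4342 × 2.346 = 1.17550
FYR→BRX→IRD→CYN→FYR: 1.154 × 0.4342 × 0.3108 × 7.064 = 1.10009
ELX→BRX→IRD→CYN→ELX: 5.078 × 0.4342 × 0.3108 × 1.567 = 1.07382
ELX→IRD→CYN→ELX: 2.16 × 0.3108 × 1.567 = 1.05197
Maximum is FYR→BRX→IRD→FYR at 1.1755; arbitrage exists.

1.1755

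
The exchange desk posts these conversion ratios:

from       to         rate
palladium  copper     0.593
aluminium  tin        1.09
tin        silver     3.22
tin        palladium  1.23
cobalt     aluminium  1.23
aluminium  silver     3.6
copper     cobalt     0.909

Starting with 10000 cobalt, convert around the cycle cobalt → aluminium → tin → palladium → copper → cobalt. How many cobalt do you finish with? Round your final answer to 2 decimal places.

10000 cobalt × 1.23 = 12300 aluminium
12300 aluminium × 1.09 = 13407 tin
13407 tin × 1.23 = 16490.61 palladium
16490.61 palladium × 0.593 = 9778.93173 copper
9778.93173 copper × 0.909 = 8889.04894257 cobalt

8889.05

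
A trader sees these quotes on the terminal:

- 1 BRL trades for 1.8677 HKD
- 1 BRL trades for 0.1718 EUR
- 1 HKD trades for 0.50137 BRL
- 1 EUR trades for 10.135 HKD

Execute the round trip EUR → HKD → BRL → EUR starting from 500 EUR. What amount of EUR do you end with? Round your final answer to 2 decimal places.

436.49

500 EUR × 10.135 = 5067.5 HKD
5067.5 HKD × 0.50137 = 2540.692475 BRL
2540.692475 BRL × 0.1718 = 436.490967205 EUR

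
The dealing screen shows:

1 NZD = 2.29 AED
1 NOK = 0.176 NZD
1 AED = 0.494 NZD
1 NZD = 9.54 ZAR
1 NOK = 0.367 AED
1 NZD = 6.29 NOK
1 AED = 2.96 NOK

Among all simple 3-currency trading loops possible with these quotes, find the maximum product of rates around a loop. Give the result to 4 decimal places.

NOK→NZD→AED→NOK: 0.176 × 2.29 × 2.96 = 1.19300
NOK→AED→NZD→NOK: 0.367 × 0.494 × 6.29 = 1.14036
Maximum is NOK→NZD→AED→NOK at 1.1930; arbitrage exists.

1.1930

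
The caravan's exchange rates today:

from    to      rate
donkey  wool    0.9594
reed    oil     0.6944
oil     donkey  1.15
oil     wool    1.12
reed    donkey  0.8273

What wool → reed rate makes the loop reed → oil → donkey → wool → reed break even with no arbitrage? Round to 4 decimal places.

1.3052

Known legs of the cycle: 0.6944 × 1.15 × 0.9594 = 0.766138464
For no arbitrage the full-cycle product must be 1, so the missing rate is 1 / 0.766138464 ≈ 1.305247.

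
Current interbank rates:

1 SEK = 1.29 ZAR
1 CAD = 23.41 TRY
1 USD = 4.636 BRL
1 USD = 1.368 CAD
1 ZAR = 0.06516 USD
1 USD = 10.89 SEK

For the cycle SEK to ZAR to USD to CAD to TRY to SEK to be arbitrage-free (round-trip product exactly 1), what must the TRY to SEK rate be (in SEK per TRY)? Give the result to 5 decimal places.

0.37149

Known legs of the cycle: 1.29 × 0.06516 × 1.368 × 23.41 = 2.691896123232
For no arbitrage the full-cycle product must be 1, so the missing rate is 1 / 2.691896123232 ≈ 0.3714854.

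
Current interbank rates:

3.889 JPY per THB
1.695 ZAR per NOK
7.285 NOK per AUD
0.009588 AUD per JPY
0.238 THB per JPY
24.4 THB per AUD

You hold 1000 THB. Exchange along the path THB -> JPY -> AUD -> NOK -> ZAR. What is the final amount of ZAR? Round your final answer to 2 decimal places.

460.43

1000 THB × 3.889 = 3889 JPY
3889 JPY × 0.009588 = 37.287732 AUD
37.287732 AUD × 7.285 = 271.64112762 NOK
271.64112762 NOK × 1.695 = 460.4317113159 ZAR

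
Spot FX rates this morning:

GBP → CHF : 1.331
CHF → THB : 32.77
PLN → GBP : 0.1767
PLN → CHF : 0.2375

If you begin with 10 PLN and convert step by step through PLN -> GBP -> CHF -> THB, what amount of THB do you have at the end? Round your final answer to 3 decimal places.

10 PLN × 0.1767 = 1.767 GBP
1.767 GBP × 1.331 = 2.351877 CHF
2.351877 CHF × 32.77 = 77.07100929 THB

77.071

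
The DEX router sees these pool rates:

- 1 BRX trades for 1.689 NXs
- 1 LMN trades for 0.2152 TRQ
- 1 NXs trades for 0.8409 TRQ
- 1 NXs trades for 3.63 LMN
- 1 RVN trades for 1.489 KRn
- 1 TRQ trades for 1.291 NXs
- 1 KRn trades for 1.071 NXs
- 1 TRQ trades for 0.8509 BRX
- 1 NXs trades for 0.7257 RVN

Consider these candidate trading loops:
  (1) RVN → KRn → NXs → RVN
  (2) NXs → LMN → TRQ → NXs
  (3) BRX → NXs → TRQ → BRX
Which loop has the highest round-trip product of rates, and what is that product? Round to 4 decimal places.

1.2085

(1) 1.489 × 1.071 × 0.7257 = 1.15729
(2) 3.63 × 0.2152 × 1.291 = 1.00850
(3) 1.689 × 0.8409 × 0.8509 = 1.20852
Highest is cycle (3) at 1.2085 (>1, arbitrage).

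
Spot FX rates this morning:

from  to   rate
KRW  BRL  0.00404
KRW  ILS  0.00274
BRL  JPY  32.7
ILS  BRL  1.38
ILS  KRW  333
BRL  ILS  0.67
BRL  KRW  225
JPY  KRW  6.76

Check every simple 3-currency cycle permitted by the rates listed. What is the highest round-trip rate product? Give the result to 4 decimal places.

0.9014

ILS→KRW→BRL→ILS: 333 × 0.00404 × 0.67 = 0.90136
JPY→KRW→BRL→JPY: 6.76 × 0.00404 × 32.7 = 0.89305
ILS→BRL→KRW→ILS: 1.38 × 225 × 0.00274 = 0.85077
Maximum is ILS→KRW→BRL→ILS at 0.9014; no arbitrage — every cycle loses value.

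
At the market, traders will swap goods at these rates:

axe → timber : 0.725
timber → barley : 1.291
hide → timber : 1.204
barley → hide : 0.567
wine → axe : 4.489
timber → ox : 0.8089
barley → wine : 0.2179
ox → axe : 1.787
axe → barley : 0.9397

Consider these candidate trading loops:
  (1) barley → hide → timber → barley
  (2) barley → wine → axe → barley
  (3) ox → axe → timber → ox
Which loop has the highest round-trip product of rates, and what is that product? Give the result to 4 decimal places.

1.0480

(1) 0.567 × 1.204 × 1.291 = 0.88132
(2) 0.2179 × 4.489 × 0.9397 = 0.91917
(3) 1.787 × 0.725 × 0.8089 = 1.04799
Highest is cycle (3) at 1.0480 (>1, arbitrage).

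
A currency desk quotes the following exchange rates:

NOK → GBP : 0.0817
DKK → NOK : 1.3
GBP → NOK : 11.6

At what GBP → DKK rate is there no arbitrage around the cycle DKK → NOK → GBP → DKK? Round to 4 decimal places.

Known legs of the cycle: 1.3 × 0.0817 = 0.10621
For no arbitrage the full-cycle product must be 1, so the missing rate is 1 / 0.10621 ≈ 9.415309.

9.4153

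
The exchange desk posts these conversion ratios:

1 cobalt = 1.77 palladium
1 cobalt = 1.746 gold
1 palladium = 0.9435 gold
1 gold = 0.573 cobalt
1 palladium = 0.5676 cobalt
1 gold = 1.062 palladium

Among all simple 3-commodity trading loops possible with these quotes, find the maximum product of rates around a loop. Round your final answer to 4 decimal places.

gold→palladium→cobalt→gold: 1.062 × 0.5676 × 1.746 = 1.05247
gold→cobalt→palladium→gold: 0.573 × 1.77 × 0.9435 = 0.95691
Maximum is gold→palladium→cobalt→gold at 1.0525; arbitrage exists.

1.0525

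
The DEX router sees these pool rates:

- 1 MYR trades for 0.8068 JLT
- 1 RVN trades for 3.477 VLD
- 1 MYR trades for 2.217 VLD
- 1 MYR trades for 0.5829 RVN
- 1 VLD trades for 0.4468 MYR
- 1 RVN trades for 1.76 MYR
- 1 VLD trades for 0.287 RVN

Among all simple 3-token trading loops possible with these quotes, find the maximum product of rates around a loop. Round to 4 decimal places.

1.1199

RVN→MYR→VLD→RVN: 1.76 × 2.217 × 0.287 = 1.11985
RVN→VLD→MYR→RVN: 3.477 × 0.4468 × 0.5829 = 0.90555
Maximum is RVN→MYR→VLD→RVN at 1.1199; arbitrage exists.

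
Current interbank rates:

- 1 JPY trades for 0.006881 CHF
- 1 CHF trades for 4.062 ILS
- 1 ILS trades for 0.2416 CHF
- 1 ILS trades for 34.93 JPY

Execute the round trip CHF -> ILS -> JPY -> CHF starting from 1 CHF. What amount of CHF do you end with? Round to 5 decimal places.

0.97632

1 CHF × 4.062 = 4.062 ILS
4.062 ILS × 34.93 = 141.88566 JPY
141.88566 JPY × 0.006881 = 0.97631522646 CHF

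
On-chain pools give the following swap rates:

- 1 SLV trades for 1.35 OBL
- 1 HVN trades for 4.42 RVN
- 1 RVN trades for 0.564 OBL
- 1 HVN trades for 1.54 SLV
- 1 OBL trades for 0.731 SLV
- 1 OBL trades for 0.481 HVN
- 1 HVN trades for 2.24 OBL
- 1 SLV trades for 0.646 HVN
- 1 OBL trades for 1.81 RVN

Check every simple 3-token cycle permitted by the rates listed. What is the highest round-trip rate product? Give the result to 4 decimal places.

1.1991

RVN→OBL→HVN→RVN: 0.564 × 0.481 × 4.42 = 1.19908
SLV→HVN→OBL→SLV: 0.646 × 2.24 × 0.731 = 1.05779
SLV→OBL→HVN→SLV: 1.35 × 0.481 × 1.54 = 1.00000
Maximum is RVN→OBL→HVN→RVN at 1.1991; arbitrage exists.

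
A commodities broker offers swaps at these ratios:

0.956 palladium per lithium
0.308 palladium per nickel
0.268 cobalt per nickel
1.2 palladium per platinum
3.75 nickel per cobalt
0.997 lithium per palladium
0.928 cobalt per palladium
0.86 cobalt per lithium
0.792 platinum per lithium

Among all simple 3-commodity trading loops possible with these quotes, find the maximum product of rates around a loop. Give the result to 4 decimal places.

1.0718

nickel→palladium→cobalt→nickel: 0.308 × 0.928 × 3.75 = 1.07184
lithium→platinum→palladium→lithium: 0.792 × 1.2 × 0.997 = 0.94755
Maximum is nickel→palladium→cobalt→nickel at 1.0718; arbitrage exists.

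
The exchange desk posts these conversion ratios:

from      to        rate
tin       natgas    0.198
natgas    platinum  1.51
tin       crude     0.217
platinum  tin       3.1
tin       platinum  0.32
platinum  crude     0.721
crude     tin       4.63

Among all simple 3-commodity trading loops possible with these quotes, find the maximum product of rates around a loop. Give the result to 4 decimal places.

1.0682

platinum→crude→tin→platinum: 0.721 × 4.63 × 0.32 = 1.06823
platinum→tin→natgas→platinum: 3.1 × 0.198 × 1.51 = 0.92684
Maximum is platinum→crude→tin→platinum at 1.0682; arbitrage exists.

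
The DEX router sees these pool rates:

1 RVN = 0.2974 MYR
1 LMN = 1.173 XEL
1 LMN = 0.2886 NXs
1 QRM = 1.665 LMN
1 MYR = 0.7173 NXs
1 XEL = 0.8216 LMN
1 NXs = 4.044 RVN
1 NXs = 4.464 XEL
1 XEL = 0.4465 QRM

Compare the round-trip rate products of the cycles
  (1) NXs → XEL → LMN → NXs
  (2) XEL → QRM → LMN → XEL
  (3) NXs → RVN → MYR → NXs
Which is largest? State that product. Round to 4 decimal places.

1.0585

(1) 4.464 × 0.8216 × 0.2886 = 1.05848
(2) 0.4465 × 1.665 × 1.173 = 0.87203
(3) 4.044 × 0.2974 × 0.7173 = 0.86269
Highest is cycle (1) at 1.0585 (>1, arbitrage).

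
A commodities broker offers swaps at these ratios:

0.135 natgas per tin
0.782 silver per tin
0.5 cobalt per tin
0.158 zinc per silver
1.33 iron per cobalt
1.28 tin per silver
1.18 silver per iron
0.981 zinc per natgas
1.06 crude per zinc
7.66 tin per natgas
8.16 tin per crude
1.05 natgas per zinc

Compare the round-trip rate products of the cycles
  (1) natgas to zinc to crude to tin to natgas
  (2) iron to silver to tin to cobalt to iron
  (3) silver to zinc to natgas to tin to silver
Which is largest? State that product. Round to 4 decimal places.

(1) 0.981 × 1.06 × 8.16 × 0.135 = 1.14551
(2) 1.18 × 1.28 × 0.5 × 1.33 = 1.00442
(3) 0.158 × 1.05 × 7.66 × 0.782 = 0.99376
Highest is cycle (1) at 1.1455 (>1, arbitrage).

1.1455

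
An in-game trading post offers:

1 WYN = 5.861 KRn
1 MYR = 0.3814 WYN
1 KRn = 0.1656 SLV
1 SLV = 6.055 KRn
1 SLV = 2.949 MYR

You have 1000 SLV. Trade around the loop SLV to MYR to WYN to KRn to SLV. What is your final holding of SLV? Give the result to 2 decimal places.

1091.66

1000 SLV × 2.949 = 2949 MYR
2949 MYR × 0.3814 = 1124.7486 WYN
1124.7486 WYN × 5.861 = 6592.1515446 KRn
6592.1515446 KRn × 0.1656 = 1091.66029578576 SLV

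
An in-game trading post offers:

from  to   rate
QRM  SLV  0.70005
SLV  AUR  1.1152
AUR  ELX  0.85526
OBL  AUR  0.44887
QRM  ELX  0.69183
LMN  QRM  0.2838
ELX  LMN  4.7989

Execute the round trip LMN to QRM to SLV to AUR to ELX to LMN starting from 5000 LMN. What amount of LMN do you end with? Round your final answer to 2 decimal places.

5000 LMN × 0.2838 = 1419 QRM
1419 QRM × 0.70005 = 993.37095 SLV
993.37095 SLV × 1.1152 = 1107.80728344 AUR
1107.80728344 AUR × 0.85526 = 947.4632572348944 ELX
947.4632572348944 ELX × 4.7989 = 4546.78142514453473616 LMN

4546.78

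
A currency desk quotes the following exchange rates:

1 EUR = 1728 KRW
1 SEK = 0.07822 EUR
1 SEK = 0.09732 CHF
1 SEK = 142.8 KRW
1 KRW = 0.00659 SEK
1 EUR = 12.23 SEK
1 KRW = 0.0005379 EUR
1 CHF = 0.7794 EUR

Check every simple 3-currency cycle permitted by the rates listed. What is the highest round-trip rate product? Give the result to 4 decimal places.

0.9394

SEK→KRW→EUR→SEK: 142.8 × 0.0005379 × 12.23 = 0.93941
SEK→CHF→EUR→SEK: 0.09732 × 0.7794 × 12.23 = 0.92766
SEK→EUR→KRW→SEK: 0.07822 × 1728 × 0.00659 = 0.89073
Maximum is SEK→KRW→EUR→SEK at 0.9394; no arbitrage — every cycle loses value.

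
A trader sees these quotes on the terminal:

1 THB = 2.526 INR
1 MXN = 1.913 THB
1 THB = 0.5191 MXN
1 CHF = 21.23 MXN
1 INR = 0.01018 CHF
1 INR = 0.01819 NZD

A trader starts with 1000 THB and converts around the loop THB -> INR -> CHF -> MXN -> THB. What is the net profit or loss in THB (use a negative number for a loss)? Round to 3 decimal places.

1000 THB × 2.526 = 2526 INR
2526 INR × 0.01018 = 25.71468 CHF
25.71468 CHF × 21.23 = 545.9226564 MXN
545.9226564 MXN × 1.913 = 1044.3500416932 THB
Net change: 1044.3500416932 − 1000 = 44.3500416932 THB

44.350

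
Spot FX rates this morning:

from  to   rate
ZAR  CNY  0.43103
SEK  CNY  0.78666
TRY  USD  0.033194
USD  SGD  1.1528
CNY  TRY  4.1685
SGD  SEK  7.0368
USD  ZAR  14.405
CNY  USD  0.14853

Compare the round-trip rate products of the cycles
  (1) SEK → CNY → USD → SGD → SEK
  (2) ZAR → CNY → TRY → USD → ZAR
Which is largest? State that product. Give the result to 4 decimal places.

0.9478

(1) 0.78666 × 0.14853 × 1.1528 × 7.0368 = 0.94783
(2) 0.43103 × 4.1685 × 0.033194 × 14.405 = 0.85913
Highest is cycle (1) at 0.9478 (≤1, no arbitrage).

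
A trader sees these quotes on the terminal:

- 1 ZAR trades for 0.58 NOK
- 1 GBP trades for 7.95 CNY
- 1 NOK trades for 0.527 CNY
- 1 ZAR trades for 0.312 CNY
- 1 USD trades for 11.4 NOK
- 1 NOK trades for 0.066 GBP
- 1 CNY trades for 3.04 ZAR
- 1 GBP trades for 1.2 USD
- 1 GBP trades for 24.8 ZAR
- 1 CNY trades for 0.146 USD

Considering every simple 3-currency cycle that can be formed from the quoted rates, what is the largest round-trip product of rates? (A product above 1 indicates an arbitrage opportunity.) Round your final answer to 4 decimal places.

0.9493

ZAR→NOK→GBP→ZAR: 0.58 × 0.066 × 24.8 = 0.94934
ZAR→NOK→CNY→ZAR: 0.58 × 0.527 × 3.04 = 0.92921
GBP→USD→NOK→GBP: 1.2 × 11.4 × 0.066 = 0.90288
USD→NOK→CNY→USD: 11.4 × 0.527 × 0.146 = 0.87714
Maximum is ZAR→NOK→GBP→ZAR at 0.9493; no arbitrage — every cycle loses value.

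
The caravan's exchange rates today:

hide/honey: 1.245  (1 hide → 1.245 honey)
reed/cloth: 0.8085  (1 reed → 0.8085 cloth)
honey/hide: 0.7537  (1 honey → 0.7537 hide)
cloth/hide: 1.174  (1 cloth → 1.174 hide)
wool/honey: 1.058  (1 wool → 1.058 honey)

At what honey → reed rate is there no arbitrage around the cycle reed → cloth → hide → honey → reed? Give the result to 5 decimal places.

0.84622

Known legs of the cycle: 0.8085 × 1.174 × 1.245 = 1.181727855
For no arbitrage the full-cycle product must be 1, so the missing rate is 1 / 1.181727855 ≈ 0.8462185.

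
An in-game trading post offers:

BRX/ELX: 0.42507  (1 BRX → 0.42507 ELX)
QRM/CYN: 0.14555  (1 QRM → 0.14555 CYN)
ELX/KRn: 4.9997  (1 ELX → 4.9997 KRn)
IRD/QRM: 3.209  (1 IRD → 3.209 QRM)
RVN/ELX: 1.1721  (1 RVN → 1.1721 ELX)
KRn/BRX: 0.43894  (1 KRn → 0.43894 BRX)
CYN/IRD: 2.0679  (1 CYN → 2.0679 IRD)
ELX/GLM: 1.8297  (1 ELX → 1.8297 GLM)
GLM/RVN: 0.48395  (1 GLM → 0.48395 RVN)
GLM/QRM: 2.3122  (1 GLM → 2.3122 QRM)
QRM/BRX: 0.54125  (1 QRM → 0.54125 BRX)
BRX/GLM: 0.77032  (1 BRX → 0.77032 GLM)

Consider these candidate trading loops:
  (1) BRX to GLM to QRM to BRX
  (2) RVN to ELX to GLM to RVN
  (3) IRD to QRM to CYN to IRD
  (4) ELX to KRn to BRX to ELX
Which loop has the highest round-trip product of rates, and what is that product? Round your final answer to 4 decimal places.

(1) 0.77032 × 2.3122 × 0.54125 = 0.96404
(2) 1.1721 × 1.8297 × 0.48395 = 1.03787
(3) 3.209 × 0.14555 × 2.0679 = 0.96585
(4) 4.9997 × 0.43894 × 0.42507 = 0.93285
Highest is cycle (2) at 1.0379 (>1, arbitrage).

1.0379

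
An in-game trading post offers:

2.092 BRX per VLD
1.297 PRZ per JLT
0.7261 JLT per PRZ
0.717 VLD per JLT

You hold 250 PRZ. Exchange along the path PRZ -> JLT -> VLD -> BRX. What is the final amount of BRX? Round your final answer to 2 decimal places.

250 PRZ × 0.7261 = 181.525 JLT
181.525 JLT × 0.717 = 130.153425 VLD
130.153425 VLD × 2.092 = 272.2809651 BRX

272.28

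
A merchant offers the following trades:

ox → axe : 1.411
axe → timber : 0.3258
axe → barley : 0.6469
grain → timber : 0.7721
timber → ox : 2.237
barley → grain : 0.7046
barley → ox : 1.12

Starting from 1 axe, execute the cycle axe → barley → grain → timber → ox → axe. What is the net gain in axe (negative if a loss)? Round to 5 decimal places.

0.11083

1 axe × 0.6469 = 0.6469 barley
0.6469 barley × 0.7046 = 0.45580574 grain
0.45580574 grain × 0.7721 = 0.351927611854 timber
0.351927611854 timber × 2.237 = 0.787262067717398 ox
0.787262067717398 ox × 1.411 = 1.110826777549248578 axe
Net change: 1.110826777549248578 − 1 = 0.110826777549248578 axe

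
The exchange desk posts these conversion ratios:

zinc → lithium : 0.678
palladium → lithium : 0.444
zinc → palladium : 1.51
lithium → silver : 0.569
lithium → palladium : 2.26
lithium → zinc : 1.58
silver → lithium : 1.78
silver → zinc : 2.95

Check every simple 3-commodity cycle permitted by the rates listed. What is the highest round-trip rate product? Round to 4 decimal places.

1.1381

lithium→silver→zinc→lithium: 0.569 × 2.95 × 0.678 = 1.13806
lithium→zinc→palladium→lithium: 1.58 × 1.51 × 0.444 = 1.05930
Maximum is lithium→silver→zinc→lithium at 1.1381; arbitrage exists.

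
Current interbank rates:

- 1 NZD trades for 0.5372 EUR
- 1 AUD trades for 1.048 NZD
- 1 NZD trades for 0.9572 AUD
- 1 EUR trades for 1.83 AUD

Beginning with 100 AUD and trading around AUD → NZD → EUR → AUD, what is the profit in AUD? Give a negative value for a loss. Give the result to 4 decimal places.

3.0264

100 AUD × 1.048 = 104.8 NZD
104.8 NZD × 0.5372 = 56.29856 EUR
56.29856 EUR × 1.83 = 103.0263648 AUD
Net change: 103.0263648 − 100 = 3.0263648 AUD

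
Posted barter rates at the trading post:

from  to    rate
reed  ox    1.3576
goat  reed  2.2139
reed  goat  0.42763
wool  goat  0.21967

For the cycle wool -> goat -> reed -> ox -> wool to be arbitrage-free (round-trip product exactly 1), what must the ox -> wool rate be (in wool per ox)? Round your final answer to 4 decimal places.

Known legs of the cycle: 0.21967 × 2.2139 × 1.3576 = 0.6602380958888
For no arbitrage the full-cycle product must be 1, so the missing rate is 1 / 0.6602380958888 ≈ 1.514605.

1.5146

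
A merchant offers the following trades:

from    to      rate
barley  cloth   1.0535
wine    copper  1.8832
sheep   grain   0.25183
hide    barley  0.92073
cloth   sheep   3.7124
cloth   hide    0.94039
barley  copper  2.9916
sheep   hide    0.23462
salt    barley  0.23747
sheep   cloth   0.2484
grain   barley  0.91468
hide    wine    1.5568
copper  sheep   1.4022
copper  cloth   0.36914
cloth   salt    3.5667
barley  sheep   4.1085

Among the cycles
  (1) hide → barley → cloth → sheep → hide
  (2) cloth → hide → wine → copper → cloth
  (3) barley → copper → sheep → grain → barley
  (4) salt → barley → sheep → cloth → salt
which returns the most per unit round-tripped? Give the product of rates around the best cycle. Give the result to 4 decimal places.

1.0177

(1) 0.92073 × 1.0535 × 3.7124 × 0.23462 = 0.84486
(2) 0.94039 × 1.5568 × 1.8832 × 0.36914 = 1.01772
(3) 2.9916 × 1.4022 × 0.25183 × 0.91468 = 0.96625
(4) 0.23747 × 4.1085 × 0.2484 × 3.5667 = 0.86439
Highest is cycle (2) at 1.0177 (>1, arbitrage).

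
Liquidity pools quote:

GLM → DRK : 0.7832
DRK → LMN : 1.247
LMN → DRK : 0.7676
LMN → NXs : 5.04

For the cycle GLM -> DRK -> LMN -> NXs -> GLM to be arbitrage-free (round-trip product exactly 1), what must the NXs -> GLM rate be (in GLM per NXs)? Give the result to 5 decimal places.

0.20316

Known legs of the cycle: 0.7832 × 1.247 × 5.04 = 4.922318016
For no arbitrage the full-cycle product must be 1, so the missing rate is 1 / 4.922318016 ≈ 0.2031563.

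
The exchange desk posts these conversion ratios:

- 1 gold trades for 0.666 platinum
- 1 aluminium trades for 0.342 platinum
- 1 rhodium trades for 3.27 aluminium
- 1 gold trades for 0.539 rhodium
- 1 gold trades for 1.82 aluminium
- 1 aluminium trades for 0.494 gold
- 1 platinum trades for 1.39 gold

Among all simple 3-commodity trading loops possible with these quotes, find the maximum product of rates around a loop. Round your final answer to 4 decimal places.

0.8707

rhodium→aluminium→gold→rhodium: 3.27 × 0.494 × 0.539 = 0.87069
aluminium→platinum→gold→aluminium: 0.342 × 1.39 × 1.82 = 0.86519
Maximum is rhodium→aluminium→gold→rhodium at 0.8707; no arbitrage — every cycle loses value.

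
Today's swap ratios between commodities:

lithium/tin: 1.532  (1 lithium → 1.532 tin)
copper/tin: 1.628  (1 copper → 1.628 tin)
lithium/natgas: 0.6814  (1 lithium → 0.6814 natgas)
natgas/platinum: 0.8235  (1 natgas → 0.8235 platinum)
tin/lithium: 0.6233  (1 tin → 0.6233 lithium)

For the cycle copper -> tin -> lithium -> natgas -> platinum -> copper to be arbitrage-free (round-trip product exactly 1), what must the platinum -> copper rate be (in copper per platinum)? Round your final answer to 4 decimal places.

1.7562

Known legs of the cycle: 1.628 × 0.6233 × 0.6814 × 0.8235 = 0.56939973433596
For no arbitrage the full-cycle product must be 1, so the missing rate is 1 / 0.56939973433596 ≈ 1.756235.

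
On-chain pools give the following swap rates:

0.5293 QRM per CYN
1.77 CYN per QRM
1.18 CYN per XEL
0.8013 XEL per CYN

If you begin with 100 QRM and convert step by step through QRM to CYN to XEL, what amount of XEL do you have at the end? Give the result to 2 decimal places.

141.83

100 QRM × 1.77 = 177 CYN
177 CYN × 0.8013 = 141.8301 XEL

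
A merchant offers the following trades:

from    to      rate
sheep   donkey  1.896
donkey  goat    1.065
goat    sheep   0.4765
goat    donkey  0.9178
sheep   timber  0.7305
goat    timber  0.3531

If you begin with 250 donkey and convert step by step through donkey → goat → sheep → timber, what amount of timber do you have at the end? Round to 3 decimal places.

250 donkey × 1.065 = 266.25 goat
266.25 goat × 0.4765 = 126.868125 sheep
126.868125 sheep × 0.7305 = 92.6771653125 timber

92.677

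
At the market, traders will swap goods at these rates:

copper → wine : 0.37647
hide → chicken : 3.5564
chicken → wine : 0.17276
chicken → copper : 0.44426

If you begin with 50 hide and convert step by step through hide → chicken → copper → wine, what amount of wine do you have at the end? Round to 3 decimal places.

50 hide × 3.5564 = 177.82 chicken
177.82 chicken × 0.44426 = 78.9983132 copper
78.9983132 copper × 0.37647 = 29.740494970404 wine

29.740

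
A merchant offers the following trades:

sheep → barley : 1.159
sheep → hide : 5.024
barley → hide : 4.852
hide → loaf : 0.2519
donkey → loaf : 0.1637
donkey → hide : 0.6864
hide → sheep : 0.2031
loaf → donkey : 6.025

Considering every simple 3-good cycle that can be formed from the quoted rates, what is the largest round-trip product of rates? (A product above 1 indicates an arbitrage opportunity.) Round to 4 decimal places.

1.1421

hide→sheep→barley→hide: 0.2031 × 1.159 × 4.852 = 1.14213
loaf→donkey→hide→loaf: 6.025 × 0.6864 × 0.2519 = 1.04175
Maximum is hide→sheep→barley→hide at 1.1421; arbitrage exists.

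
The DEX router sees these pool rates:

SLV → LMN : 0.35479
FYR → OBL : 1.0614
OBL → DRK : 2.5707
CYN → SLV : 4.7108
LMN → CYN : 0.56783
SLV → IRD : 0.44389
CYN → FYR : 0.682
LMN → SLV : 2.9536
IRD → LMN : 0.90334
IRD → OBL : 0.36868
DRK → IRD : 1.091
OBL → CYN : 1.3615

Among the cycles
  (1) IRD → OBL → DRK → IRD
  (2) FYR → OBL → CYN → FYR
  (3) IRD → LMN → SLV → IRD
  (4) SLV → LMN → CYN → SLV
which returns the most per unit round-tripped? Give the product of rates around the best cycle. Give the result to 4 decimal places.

(1) 0.36868 × 2.5707 × 1.091 = 1.03401
(2) 1.0614 × 1.3615 × 0.682 = 0.98556
(3) 0.90334 × 2.9536 × 0.44389 = 1.18435
(4) 0.35479 × 0.56783 × 4.7108 = 0.94904
Highest is cycle (3) at 1.1843 (>1, arbitrage).

1.1843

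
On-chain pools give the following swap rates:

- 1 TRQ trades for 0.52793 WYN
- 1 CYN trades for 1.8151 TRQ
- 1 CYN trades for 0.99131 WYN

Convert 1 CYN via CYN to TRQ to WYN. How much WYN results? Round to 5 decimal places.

0.95825

1 CYN × 1.8151 = 1.8151 TRQ
1.8151 TRQ × 0.52793 = 0.958245743 WYN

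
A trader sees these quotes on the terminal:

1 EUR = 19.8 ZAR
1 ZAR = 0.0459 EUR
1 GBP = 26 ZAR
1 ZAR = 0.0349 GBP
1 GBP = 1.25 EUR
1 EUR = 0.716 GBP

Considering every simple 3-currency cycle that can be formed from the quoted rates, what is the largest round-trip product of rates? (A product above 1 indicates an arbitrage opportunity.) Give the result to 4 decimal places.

0.8638

EUR→ZAR→GBP→EUR: 19.8 × 0.0349 × 1.25 = 0.86378
EUR→GBP→ZAR→EUR: 0.716 × 26 × 0.0459 = 0.85447
Maximum is EUR→ZAR→GBP→EUR at 0.8638; no arbitrage — every cycle loses value.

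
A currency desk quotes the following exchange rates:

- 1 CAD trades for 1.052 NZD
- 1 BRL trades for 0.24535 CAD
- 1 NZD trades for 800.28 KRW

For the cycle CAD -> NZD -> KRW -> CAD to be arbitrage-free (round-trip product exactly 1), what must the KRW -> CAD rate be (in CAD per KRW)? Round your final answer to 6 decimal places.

Known legs of the cycle: 1.052 × 800.28 = 841.89456
For no arbitrage the full-cycle product must be 1, so the missing rate is 1 / 841.89456 ≈ 0.00118780.

0.001188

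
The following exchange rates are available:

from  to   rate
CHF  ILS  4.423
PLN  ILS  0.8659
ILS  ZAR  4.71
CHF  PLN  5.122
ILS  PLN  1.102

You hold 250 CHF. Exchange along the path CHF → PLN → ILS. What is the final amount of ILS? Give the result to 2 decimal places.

1108.78

250 CHF × 5.122 = 1280.5 PLN
1280.5 PLN × 0.8659 = 1108.78495 ILS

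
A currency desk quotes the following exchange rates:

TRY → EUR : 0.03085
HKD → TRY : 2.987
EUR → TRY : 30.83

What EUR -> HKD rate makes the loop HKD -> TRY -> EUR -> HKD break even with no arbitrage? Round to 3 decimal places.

Known legs of the cycle: 2.987 × 0.03085 = 0.09214895
For no arbitrage the full-cycle product must be 1, so the missing rate is 1 / 0.09214895 ≈ 10.85200.

10.852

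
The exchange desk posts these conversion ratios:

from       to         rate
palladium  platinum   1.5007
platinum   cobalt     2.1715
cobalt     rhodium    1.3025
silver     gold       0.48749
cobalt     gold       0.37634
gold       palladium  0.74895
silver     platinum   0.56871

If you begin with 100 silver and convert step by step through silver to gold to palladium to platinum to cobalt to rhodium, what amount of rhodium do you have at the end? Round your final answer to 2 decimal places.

100 silver × 0.48749 = 48.749 gold
48.749 gold × 0.74895 = 36.51056355 palladium
36.51056355 palladium × 1.5007 = 54.791402719485 platinum
54.791402719485 platinum × 2.1715 = 118.9795310053616775 cobalt
118.9795310053616775 cobalt × 1.3025 = 154.97083913448358494375 rhodium

154.97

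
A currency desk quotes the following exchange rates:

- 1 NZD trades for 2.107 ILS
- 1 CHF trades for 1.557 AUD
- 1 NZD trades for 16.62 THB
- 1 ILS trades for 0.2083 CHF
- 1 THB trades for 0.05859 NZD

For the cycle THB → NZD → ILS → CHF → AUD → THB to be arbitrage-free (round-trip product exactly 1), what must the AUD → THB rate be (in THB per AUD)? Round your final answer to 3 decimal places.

24.977

Known legs of the cycle: 0.05859 × 2.107 × 0.2083 × 1.557 = 0.040037404533903
For no arbitrage the full-cycle product must be 1, so the missing rate is 1 / 0.040037404533903 ≈ 24.97664.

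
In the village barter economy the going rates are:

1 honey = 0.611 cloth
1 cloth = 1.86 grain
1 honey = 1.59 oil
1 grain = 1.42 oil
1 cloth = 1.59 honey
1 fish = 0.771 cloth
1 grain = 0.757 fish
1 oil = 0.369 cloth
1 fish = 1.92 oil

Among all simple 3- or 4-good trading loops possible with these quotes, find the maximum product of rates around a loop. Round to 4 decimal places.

cloth→grain→fish→cloth: 1.86 × 0.757 × 0.771 = 1.08558
cloth→grain→fish→oil→cloth: 1.86 × 0.757 × 1.92 × 0.369 = 0.99755
cloth→grain→oil→cloth: 1.86 × 1.42 × 0.369 = 0.97460
cloth→honey→oil→cloth: 1.59 × 1.59 × 0.369 = 0.93287
Maximum is cloth→grain→fish→cloth at 1.0856; arbitrage exists.

1.0856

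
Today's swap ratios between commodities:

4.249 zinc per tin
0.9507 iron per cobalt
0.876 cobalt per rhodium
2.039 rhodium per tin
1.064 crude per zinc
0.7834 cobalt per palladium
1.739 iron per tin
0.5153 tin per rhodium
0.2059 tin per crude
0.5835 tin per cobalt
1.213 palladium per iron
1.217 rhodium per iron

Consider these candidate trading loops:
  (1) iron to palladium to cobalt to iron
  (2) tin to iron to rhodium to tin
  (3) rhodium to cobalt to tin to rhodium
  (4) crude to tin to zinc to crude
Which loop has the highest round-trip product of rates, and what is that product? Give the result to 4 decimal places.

(1) 1.213 × 0.7834 × 0.9507 = 0.90342
(2) 1.739 × 1.217 × 0.5153 = 1.09056
(3) 0.876 × 0.5835 × 2.039 = 1.04223
(4) 0.2059 × 4.249 × 1.064 = 0.93086
Highest is cycle (2) at 1.0906 (>1, arbitrage).

1.0906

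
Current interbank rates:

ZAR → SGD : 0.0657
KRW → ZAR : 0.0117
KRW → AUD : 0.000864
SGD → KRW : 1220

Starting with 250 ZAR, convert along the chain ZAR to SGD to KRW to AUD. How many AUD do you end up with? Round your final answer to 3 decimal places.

250 ZAR × 0.0657 = 16.425 SGD
16.425 SGD × 1220 = 20038.5 KRW
20038.5 KRW × 0.000864 = 17.313264 AUD

17.313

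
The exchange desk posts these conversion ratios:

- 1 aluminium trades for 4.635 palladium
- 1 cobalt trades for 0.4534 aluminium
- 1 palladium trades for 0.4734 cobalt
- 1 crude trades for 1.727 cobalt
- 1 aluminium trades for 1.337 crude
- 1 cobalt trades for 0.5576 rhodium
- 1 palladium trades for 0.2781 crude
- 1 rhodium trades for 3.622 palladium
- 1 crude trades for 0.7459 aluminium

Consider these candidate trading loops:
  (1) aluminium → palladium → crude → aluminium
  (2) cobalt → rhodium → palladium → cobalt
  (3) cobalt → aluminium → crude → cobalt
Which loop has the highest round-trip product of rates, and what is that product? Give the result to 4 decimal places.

1.0469

(1) 4.635 × 0.2781 × 0.7459 = 0.96146
(2) 0.5576 × 3.622 × 0.4734 = 0.95609
(3) 0.4534 × 1.337 × 1.727 = 1.04690
Highest is cycle (3) at 1.0469 (>1, arbitrage).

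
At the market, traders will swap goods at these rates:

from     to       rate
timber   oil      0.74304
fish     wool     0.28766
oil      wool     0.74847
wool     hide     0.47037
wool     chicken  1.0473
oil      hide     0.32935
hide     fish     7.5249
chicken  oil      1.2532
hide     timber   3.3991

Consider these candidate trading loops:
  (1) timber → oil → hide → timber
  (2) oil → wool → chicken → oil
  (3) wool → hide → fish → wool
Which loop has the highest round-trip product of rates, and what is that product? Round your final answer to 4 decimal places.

1.0182

(1) 0.74304 × 0.32935 × 3.3991 = 0.83183
(2) 0.74847 × 1.0473 × 1.2532 = 0.98235
(3) 0.47037 × 7.5249 × 0.28766 = 1.01817
Highest is cycle (3) at 1.0182 (>1, arbitrage).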